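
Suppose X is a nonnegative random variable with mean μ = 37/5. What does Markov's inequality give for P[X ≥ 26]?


μ = E[X] = 37/5, a = 26.
Markov: P[X ≥ 26] ≤ μ/a = (37/5)/26 = 37/130.
Numerically: ≈ 0.285.
(Since a = 26 > μ = 7.400, the bound 37/130 is < 1 and informative.)

P[X ≥ 26] ≤ 37/130 ≈ 0.285.


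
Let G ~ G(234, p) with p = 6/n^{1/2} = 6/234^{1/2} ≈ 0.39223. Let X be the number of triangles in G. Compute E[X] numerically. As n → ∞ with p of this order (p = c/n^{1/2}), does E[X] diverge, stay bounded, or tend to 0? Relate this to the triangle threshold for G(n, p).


Number of potential triangles: C(234, 3) = 2108184.
Each occurs with probability p³ ≈ (0.39223)³ ≈ 6.0343426e-02.
By linearity: E[X] = C(234, 3)·p³ ≈ 2108184 · 6.0343426e-02 ≈ 127215.04561.
Since α = 1/2 < 1, p = c/n^{1/2} ≫ 1/n is above the triangle threshold p ~ 1/n. Asymptotically E[X] ~ (c³/6)·n^{3(1−α)} = (6³/6)·n^{1.5} → ∞; triangles are abundant w.h.p.

E[X] ≈ 127215.04561; in regime p = Θ(1/n^{1/2}) E[X] diverges (above the triangle threshold p ~ 1/n).


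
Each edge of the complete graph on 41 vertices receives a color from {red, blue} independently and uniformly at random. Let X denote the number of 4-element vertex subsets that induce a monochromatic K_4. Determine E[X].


Let X = Σ_S X_S over the C(41, 4) = 101270 subsets S of size 4, where X_S = 1 if the K_4 on S is monochromatic.
For a fixed S, the K_4 on S has C(4, 2) = 6 edges. P[all 6 edges red] = (1/2)^6, and likewise for blue, so P[monochromatic] = 2·(1/2)^6 = 2^{1 − 6} = 1/32.
Summing: E[X] = C(41, 4) · 2^{1 − 6} = 101270 · 1/32 = 50635/16.
Numerically: E[X] ≈ 3164.688.

E[X] = C(41,4)·2^(1−C(4,2)) = 50635/16 ≈ 3164.688.


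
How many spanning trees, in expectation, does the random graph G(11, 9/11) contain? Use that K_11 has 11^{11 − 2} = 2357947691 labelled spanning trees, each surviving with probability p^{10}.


K_11 has 11^{11 − 2} = 2357947691 labelled spanning trees.
For each such spanning tree H, let X_H = 1 if all 10 edges of H are present in G. Then P[X_H = 1] = p^{10} = (9/11)^{10} = 3486784401/25937424601.
By linearity of expectation: E[X] = Σ_H E[X_H] = 2357947691 · p^{10} = 2357947691 · 3486784401/25937424601 = 3486784401/11.
Numerically: E[X] ≈ 3.17e+08.

E[X] = 2357947691 · (9/11)^{10} = 3486784401/11 ≈ 3.17e+08.


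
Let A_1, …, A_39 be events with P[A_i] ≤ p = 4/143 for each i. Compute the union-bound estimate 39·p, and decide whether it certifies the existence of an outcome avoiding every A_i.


Union bound: P[∪_{i=1}^{39} A_i] ≤ Σ_i P[A_i] ≤ 39·p = 39·(4/143) = 12/11.
Numerically: 12/11 ≈ 1.090909.
Is 12/11 < 1? NO.
Since the bound 12/11 is ≥ 1, the union bound is uninformative here; it does NOT by itself certify existence.

39·p = 12/11 ≈ 1.090909; existence NOT certified by the union bound.


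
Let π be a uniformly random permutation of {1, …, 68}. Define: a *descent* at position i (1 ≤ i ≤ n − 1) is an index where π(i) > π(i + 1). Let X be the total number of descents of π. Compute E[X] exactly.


Write X = Σ X_I over i = 1, …, 67, with X_I the indicator of one descent.
There are 67 indicators.
For each fixed i, the pair (π(i), π(i+1)) is a uniformly random ordered pair of distinct values from {1, …, 68}; by symmetry P[π(i) > π(i+1)] = 1/2.
By linearity: E[X] = 67 · (1/2) = (68 − 1) · (1/2) = 67/2 ≈ 33.500.

E[X] = 67/2 = 33.500.


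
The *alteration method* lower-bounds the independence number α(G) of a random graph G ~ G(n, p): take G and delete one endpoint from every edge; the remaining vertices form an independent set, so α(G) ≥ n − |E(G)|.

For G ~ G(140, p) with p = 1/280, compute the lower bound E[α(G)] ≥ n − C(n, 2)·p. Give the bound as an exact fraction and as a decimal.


E[|E(G)|] = C(140, 2)·p = 9730 · (1/280) = 139/4.
E[α(G)] ≥ n − E[|E(G)|] = 140 − 139/4 = 421/4.
Numerically: ≈ 105.25000.
(This is only a lower bound; the true E[α(G)] may be larger.)

E[α(G)] ≥ 421/4 ≈ 105.25000.


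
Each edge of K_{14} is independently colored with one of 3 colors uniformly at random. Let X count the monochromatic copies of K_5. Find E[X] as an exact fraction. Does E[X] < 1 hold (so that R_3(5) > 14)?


E[X] = C(14, 5) · 3^{1 − 10} = 2002 · 3^{−9} = 2002/19683.
As a reduced fraction: E[X] = 2002/19683 ≈ 0.1017.
Is E[X] < 1? YES.
Since E[X] < 1, there exists a 3-coloring of K_{14} with no monochromatic K_5; hence R_3(5) > 14.

E[X] = 2002/19683 ≈ 0.1017; E[X] < 1, so R_3(5) > 14.


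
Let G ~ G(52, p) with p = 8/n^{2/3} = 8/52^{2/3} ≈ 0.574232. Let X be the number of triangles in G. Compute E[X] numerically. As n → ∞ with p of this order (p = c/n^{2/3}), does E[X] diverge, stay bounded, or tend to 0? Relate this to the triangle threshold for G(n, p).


Number of potential triangles: C(52, 3) = 22100.
Each occurs with probability p³ ≈ (0.574232)³ ≈ 1.89349112e-01.
By linearity: E[X] = C(52, 3)·p³ ≈ 22100 · 1.89349112e-01 ≈ 4184.615385.
Since α = 2/3 < 1, p = c/n^{2/3} ≫ 1/n is above the triangle threshold p ~ 1/n. Asymptotically E[X] ~ (c³/6)·n^{3(1−α)} = (8³/6)·n^{1} → ∞; triangles are abundant w.h.p.

E[X] ≈ 4184.615385; in regime p = Θ(1/n^{2/3}) E[X] diverges (above the triangle threshold p ~ 1/n).


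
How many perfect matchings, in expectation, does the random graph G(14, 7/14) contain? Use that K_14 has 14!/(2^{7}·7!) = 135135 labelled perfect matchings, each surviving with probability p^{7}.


K_14 has 14!/(2^{7}·7!) = 135135 labelled perfect matchings.
For each such perfect matching H, let X_H = 1 if all 7 edges of H are present in G. Then P[X_H = 1] = p^{7} = (1/2)^{7} = 1/128.
By linearity of expectation: E[X] = Σ_H E[X_H] = 135135 · p^{7} = 135135 · 1/128 = 135135/128.
Numerically: E[X] ≈ 1055.7.

E[X] = 135135 · (1/2)^{7} = 135135/128 ≈ 1055.7.


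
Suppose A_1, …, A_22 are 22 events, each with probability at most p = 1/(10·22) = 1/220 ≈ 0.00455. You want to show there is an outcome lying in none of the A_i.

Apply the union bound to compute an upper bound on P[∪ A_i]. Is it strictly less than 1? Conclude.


Union bound: P[∪_{i=1}^{22} A_i] ≤ Σ_i P[A_i] ≤ 22·p = 22·(1/220) = 1/10.
Numerically: 1/10 ≈ 0.10000.
Is 1/10 < 1? YES.
Since P[∪ A_i] ≤ 1/10 < 1, the complement has P[∩ A_i^c] ≥ 1 − 1/10 = 9/10 > 0, so some outcome avoids every A_i.

22·p = 1/10 ≈ 0.10000; existence CERTIFIED by the union bound.


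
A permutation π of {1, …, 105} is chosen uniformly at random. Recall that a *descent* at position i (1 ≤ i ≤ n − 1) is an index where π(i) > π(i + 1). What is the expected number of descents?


Write X = Σ X_I over i = 1, …, 104, with X_I the indicator of one descent.
There are 104 indicators.
For each fixed i, the pair (π(i), π(i+1)) is a uniformly random ordered pair of distinct values from {1, …, 105}; by symmetry P[π(i) > π(i+1)] = 1/2.
By linearity: E[X] = 104 · (1/2) = (105 − 1) · (1/2) = 52 ≈ 52.000.

E[X] = 52 = 52.000.


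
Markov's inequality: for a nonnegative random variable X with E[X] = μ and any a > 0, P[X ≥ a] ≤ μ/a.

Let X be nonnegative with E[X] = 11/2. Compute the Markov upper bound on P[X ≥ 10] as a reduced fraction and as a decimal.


μ = E[X] = 11/2, a = 10.
Markov: P[X ≥ 10] ≤ μ/a = (11/2)/10 = 11/20.
Numerically: ≈ 0.55000.
(Since a = 10 > μ = 5.50000, the bound 11/20 is < 1 and informative.)

P[X ≥ 10] ≤ 11/20 ≈ 0.55000.


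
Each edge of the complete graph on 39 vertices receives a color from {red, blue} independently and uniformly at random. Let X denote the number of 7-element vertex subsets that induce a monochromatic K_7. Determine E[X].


Let X = Σ_S X_S over the C(39, 7) = 15380937 subsets S of size 7, where X_S = 1 if the K_7 on S is monochromatic.
For a fixed S, the K_7 on S has C(7, 2) = 21 edges. P[all 21 edges red] = (1/2)^21, and likewise for blue, so P[monochromatic] = 2·(1/2)^21 = 2^{1 − 21} = 1/1048576.
By linearity of expectation: E[X] = C(39, 7) · 2^{1 − 21} = 15380937 · 1/1048576 = 15380937/1048576.
Numerically: E[X] ≈ 14.66840.

E[X] = C(39,7)·2^(1−C(7,2)) = 15380937/1048576 ≈ 14.66840.


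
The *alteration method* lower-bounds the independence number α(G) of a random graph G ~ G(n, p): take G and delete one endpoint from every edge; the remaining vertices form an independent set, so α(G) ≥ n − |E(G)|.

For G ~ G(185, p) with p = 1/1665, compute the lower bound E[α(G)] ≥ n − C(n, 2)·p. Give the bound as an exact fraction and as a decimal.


E[|E(G)|] = C(185, 2)·p = 17020 · (1/1665) = 92/9.
E[α(G)] ≥ n − E[|E(G)|] = 185 − 92/9 = 1573/9.
Numerically: ≈ 174.7778.
(This is only a lower bound; the true E[α(G)] may be larger.)

E[α(G)] ≥ 1573/9 ≈ 174.7778.


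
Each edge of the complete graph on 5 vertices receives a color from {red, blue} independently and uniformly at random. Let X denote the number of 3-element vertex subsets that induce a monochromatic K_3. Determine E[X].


Let X = Σ_S X_S over the C(5, 3) = 10 subsets S of size 3, where X_S = 1 if the K_3 on S is monochromatic.
For a fixed S, the K_3 on S has C(3, 2) = 3 edges. P[all 3 edges red] = (1/2)^3, and likewise for blue, so P[monochromatic] = 2·(1/2)^3 = 2^{1 − 3} = 1/4.
By linearity of expectation: E[X] = C(5, 3) · 2^{1 − 3} = 10 · 1/4 = 5/2.
Numerically: E[X] ≈ 2.5000.

E[X] = C(5,3)·2^(1−C(3,2)) = 5/2 ≈ 2.5000.


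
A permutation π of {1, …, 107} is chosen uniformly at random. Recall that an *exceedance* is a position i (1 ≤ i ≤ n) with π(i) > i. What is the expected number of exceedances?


Write X = Σ_{i=1}^{107} X_i, where X_i = 1_{π(i) > i}.
For each fixed i, π(i) is uniform over {1, …, 107} (marginal of a uniform permutation), so P[π(i) > i] = (n − i)/n. Summing: Σ_{i=1}^{107} (n − i)/n = (0 + 1 + … + 106)/107 = 107(107 − 1)/(2·107) = (107 − 1)/2.
Hence E[X] = Σ_{i=1}^{107} (107 − i)/107 = 53 ≈ 53.000000.

E[X] = 53 = 53.000000.


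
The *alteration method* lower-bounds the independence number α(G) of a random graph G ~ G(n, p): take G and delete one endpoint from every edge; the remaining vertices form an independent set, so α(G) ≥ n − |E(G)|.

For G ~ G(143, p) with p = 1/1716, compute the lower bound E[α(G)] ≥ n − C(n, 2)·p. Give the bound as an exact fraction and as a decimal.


E[|E(G)|] = C(143, 2)·p = 10153 · (1/1716) = 71/12.
E[α(G)] ≥ n − E[|E(G)|] = 143 − 71/12 = 1645/12.
Numerically: ≈ 137.0833.
(This is only a lower bound; the true E[α(G)] may be larger.)

E[α(G)] ≥ 1645/12 ≈ 137.0833.


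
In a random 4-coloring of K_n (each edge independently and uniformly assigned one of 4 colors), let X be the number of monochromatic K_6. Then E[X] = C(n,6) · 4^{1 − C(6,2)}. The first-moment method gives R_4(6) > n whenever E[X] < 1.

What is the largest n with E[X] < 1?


We need C(n, 6) · 4^{1 − 15} < 1, i.e. C(n, 6) < 4^{15 − 1} = 268435456.
Check values of n near the boundary:
  n = 77: C(77, 6) = 237093780; 237093780 < 268435456? YES
  n = 78: C(78, 6) = 256851595; 256851595 < 268435456? YES
  n = 79: C(79, 6) = 277962685; 277962685 < 268435456? NO
  n = 80: C(80, 6) = 300500200; 300500200 < 268435456? NO
  n = 81: C(81, 6) = 324540216; 324540216 < 268435456? NO
The largest n with C(n, 6) < 268435456 is n = 78 (where E[X] = 256851595/268435456 ≈ 0.95685). Hence R_4(6) > 78, i.e. R_4(6) ≥ 79.

Largest n = 78; hence R_4(6) > 78.


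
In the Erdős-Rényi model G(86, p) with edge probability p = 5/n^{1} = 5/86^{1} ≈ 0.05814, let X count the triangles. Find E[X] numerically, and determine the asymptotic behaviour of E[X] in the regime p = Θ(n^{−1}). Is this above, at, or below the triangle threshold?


Number of potential triangles: C(86, 3) = 102340.
Each occurs with probability p³ ≈ (0.05814)³ ≈ 1.965236e-04.
By linearity: E[X] = C(86, 3)·p³ ≈ 102340 · 1.965236e-04 ≈ 20.1122.
Here α = 1, so p = 5/n is exactly at the triangle threshold p ~ 1/n. Asymptotically E[X] → c³/6 = 5³/6 = 125/6 ≈ 20.8333, a bounded constant. In this regime the triangle count is asymptotically Poisson(c³/6).

E[X] ≈ 20.1122; in regime p = Θ(1/n^{1}) E[X] stays bounded (at the triangle threshold p ~ 1/n).


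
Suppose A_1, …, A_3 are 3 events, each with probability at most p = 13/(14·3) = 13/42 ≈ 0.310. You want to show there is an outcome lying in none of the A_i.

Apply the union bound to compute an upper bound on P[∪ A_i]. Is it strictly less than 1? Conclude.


Union bound: P[∪_{i=1}^{3} A_i] ≤ Σ_i P[A_i] ≤ 3·p = 3·(13/42) = 13/14.
Numerically: 13/14 ≈ 0.929.
Is 13/14 < 1? YES.
Since P[∪ A_i] ≤ 13/14 < 1, the complement has P[∩ A_i^c] ≥ 1 − 13/14 = 1/14 > 0, so some outcome avoids every A_i.

3·p = 13/14 ≈ 0.929; existence CERTIFIED by the union bound.


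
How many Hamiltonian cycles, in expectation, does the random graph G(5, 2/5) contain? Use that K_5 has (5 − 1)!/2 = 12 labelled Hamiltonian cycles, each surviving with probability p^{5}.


K_5 has (5 − 1)!/2 = 12 labelled Hamiltonian cycles.
For each such Hamiltonian cycle H, let X_H = 1 if all 5 edges of H are present in G. Then P[X_H = 1] = p^{5} = (2/5)^{5} = 32/3125.
By linearity of expectation: E[X] = Σ_H E[X_H] = 12 · p^{5} = 12 · 32/3125 = 384/3125.
Numerically: E[X] ≈ 0.12288.

E[X] = 12 · (2/5)^{5} = 384/3125 ≈ 0.12288.


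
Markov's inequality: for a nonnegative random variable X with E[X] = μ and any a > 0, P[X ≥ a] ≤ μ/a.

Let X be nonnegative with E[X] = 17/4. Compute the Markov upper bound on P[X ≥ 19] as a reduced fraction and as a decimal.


μ = E[X] = 17/4, a = 19.
Markov: P[X ≥ 19] ≤ μ/a = (17/4)/19 = 17/76.
Numerically: ≈ 0.223684.
(Since a = 19 > μ = 4.250000, the bound 17/76 is < 1 and informative.)

P[X ≥ 19] ≤ 17/76 ≈ 0.223684.


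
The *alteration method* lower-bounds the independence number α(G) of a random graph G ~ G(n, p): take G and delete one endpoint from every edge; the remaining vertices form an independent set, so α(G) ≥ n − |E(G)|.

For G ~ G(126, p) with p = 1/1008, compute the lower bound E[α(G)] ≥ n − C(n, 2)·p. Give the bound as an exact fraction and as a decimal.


E[|E(G)|] = C(126, 2)·p = 7875 · (1/1008) = 125/16.
E[α(G)] ≥ n − E[|E(G)|] = 126 − 125/16 = 1891/16.
Numerically: ≈ 118.1875.
(This is only a lower bound; the true E[α(G)] may be larger.)

E[α(G)] ≥ 1891/16 ≈ 118.1875.


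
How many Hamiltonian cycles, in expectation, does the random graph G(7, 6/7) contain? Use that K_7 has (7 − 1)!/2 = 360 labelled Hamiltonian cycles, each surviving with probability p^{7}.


K_7 has (7 − 1)!/2 = 360 labelled Hamiltonian cycles.
For each such Hamiltonian cycle H, let X_H = 1 if all 7 edges of H are present in G. Then P[X_H = 1] = p^{7} = (6/7)^{7} = 279936/823543.
By linearity of expectation: E[X] = Σ_H E[X_H] = 360 · p^{7} = 360 · 279936/823543 = 100776960/823543.
Numerically: E[X] ≈ 122.37.

E[X] = 360 · (6/7)^{7} = 100776960/823543 ≈ 122.37.


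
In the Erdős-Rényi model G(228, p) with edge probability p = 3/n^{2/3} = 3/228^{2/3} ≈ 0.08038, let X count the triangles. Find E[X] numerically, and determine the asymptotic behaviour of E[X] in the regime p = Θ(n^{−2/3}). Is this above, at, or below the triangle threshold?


Number of potential triangles: C(228, 3) = 1949476.
Each occurs with probability p³ ≈ (0.08038)³ ≈ 5.193906e-04.
By linearity: E[X] = C(228, 3)·p³ ≈ 1949476 · 5.193906e-04 ≈ 1012.5395.
Since α = 2/3 < 1, p = c/n^{2/3} ≫ 1/n is above the triangle threshold p ~ 1/n. Asymptotically E[X] ~ (c³/6)·n^{3(1−α)} = (3³/6)·n^{1} → ∞; triangles are abundant w.h.p.

E[X] ≈ 1012.5395; in regime p = Θ(1/n^{2/3}) E[X] diverges (above the triangle threshold p ~ 1/n).


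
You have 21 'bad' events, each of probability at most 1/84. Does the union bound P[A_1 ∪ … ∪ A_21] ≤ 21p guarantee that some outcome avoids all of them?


Union bound: P[∪_{i=1}^{21} A_i] ≤ Σ_i P[A_i] ≤ 21·p = 21·(1/84) = 1/4.
Numerically: 1/4 ≈ 0.2500.
Is 1/4 < 1? YES.
Since P[∪ A_i] ≤ 1/4 < 1, the complement has P[∩ A_i^c] ≥ 1 − 1/4 = 3/4 > 0, so some outcome avoids every A_i.

21·p = 1/4 ≈ 0.2500; existence CERTIFIED by the union bound.


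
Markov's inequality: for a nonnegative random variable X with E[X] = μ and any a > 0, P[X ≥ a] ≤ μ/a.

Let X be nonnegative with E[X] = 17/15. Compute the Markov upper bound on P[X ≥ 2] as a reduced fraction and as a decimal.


μ = E[X] = 17/15, a = 2.
Markov: P[X ≥ 2] ≤ μ/a = (17/15)/2 = 17/30.
Numerically: ≈ 0.56667.
(Since a = 2 > μ = 1.13333, the bound 17/30 is < 1 and informative.)

P[X ≥ 2] ≤ 17/30 ≈ 0.56667.


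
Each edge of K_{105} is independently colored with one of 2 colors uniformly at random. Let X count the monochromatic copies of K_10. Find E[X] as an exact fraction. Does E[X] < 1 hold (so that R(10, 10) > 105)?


E[X] = C(105, 10) · 2^{1 − 45} = 28848458598960 · 2^{−44} = 28848458598960/17592186044416.
As a reduced fraction: E[X] = 1803028662435/1099511627776 ≈ 1.639845.
Is E[X] < 1? NO.
Since E[X] ≥ 1, the first-moment bound is inconclusive at n = 105; it does NOT by itself certify R(10, 10) > 105.

E[X] = 1803028662435/1099511627776 ≈ 1.639845; E[X] ≥ 1; first-moment method inconclusive here.


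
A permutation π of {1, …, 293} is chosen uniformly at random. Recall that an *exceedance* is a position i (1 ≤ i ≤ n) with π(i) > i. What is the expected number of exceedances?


Write X = Σ_{i=1}^{293} X_i, where X_i = 1_{π(i) > i}.
For each fixed i, π(i) is uniform over {1, …, 293} (marginal of a uniform permutation), so P[π(i) > i] = (n − i)/n. Summing: Σ_{i=1}^{293} (n − i)/n = (0 + 1 + … + 292)/293 = 293(293 − 1)/(2·293) = (293 − 1)/2.
Hence E[X] = Σ_{i=1}^{293} (293 − i)/293 = 146 ≈ 146.000.

E[X] = 146 = 146.000.


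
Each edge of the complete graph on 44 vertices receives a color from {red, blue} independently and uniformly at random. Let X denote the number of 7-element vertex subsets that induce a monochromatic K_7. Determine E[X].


Let X = Σ_S X_S over the C(44, 7) = 38320568 subsets S of size 7, where X_S = 1 if the K_7 on S is monochromatic.
For a fixed S, the K_7 on S has C(7, 2) = 21 edges. P[all 21 edges red] = (1/2)^21, and likewise for blue, so P[monochromatic] = 2·(1/2)^21 = 2^{1 − 21} = 1/1048576.
By linearity: E[X] = C(44, 7) · 2^{1 − 21} = 38320568 · 1/1048576 = 4790071/131072.
Numerically: E[X] ≈ 36.545341.

E[X] = C(44,7)·2^(1−C(7,2)) = 4790071/131072 ≈ 36.545341.


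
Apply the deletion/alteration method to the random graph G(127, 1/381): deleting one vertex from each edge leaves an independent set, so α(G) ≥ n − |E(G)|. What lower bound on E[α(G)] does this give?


E[|E(G)|] = C(127, 2)·p = 8001 · (1/381) = 21.
E[α(G)] ≥ n − E[|E(G)|] = 127 − 21 = 106.
Numerically: ≈ 106.0000.
(This is only a lower bound; the true E[α(G)] may be larger.)

E[α(G)] ≥ 106 ≈ 106.0000.


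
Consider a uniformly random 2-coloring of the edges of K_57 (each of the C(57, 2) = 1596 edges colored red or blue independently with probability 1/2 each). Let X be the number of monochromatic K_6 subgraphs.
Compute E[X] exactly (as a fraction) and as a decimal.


Let X = Σ_S X_S over the C(57, 6) = 36288252 subsets S of size 6, where X_S = 1 if the K_6 on S is monochromatic.
For a fixed S, the K_6 on S has C(6, 2) = 15 edges. P[all 15 edges red] = (1/2)^15, and likewise for blue, so P[monochromatic] = 2·(1/2)^15 = 2^{1 − 15} = 1/16384.
By linearity: E[X] = C(57, 6) · 2^{1 − 15} = 36288252 · 1/16384 = 9072063/4096.
Numerically: E[X] ≈ 2214.85913.

E[X] = C(57,6)·2^(1−C(6,2)) = 9072063/4096 ≈ 2214.85913.


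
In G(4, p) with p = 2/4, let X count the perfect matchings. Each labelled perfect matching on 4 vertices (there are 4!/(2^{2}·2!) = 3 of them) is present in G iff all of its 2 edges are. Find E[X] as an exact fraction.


K_4 has 4!/(2^{2}·2!) = 3 labelled perfect matchings.
For each such perfect matching H, let X_H = 1 if all 2 edges of H are present in G. Then P[X_H = 1] = p^{2} = (1/2)^{2} = 1/4.
Summing the indicators: E[X] = Σ_H E[X_H] = 3 · p^{2} = 3 · 1/4 = 3/4.
Numerically: E[X] ≈ 0.75.

E[X] = 3 · (1/2)^{2} = 3/4 ≈ 0.75.


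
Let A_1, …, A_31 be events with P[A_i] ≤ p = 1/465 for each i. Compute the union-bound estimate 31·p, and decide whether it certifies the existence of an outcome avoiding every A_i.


Union bound: P[∪_{i=1}^{31} A_i] ≤ Σ_i P[A_i] ≤ 31·p = 31·(1/465) = 1/15.
Numerically: 1/15 ≈ 0.066667.
Is 1/15 < 1? YES.
Since P[∪ A_i] ≤ 1/15 < 1, the complement has P[∩ A_i^c] ≥ 1 − 1/15 = 14/15 > 0, so some outcome avoids every A_i.

31·p = 1/15 ≈ 0.066667; existence CERTIFIED by the union bound.


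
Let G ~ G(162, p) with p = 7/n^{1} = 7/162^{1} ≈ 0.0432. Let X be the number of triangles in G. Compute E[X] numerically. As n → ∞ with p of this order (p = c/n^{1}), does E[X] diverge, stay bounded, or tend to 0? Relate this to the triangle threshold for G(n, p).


Number of potential triangles: C(162, 3) = 695520.
Each occurs with probability p³ ≈ (0.0432)³ ≈ 8.06769e-05.
By linearity: E[X] = C(162, 3)·p³ ≈ 695520 · 8.06769e-05 ≈ 56.112.
Here α = 1, so p = 7/n is exactly at the triangle threshold p ~ 1/n. Asymptotically E[X] → c³/6 = 7³/6 = 343/6 ≈ 57.167, a bounded constant. In this regime the triangle count is asymptotically Poisson(c³/6).

E[X] ≈ 56.112; in regime p = Θ(1/n^{1}) E[X] stays bounded (at the triangle threshold p ~ 1/n).


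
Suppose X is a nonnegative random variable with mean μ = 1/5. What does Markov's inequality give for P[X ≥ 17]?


μ = E[X] = 1/5, a = 17.
Markov: P[X ≥ 17] ≤ μ/a = (1/5)/17 = 1/85.
Numerically: ≈ 0.01176.
(Since a = 17 > μ = 0.20000, the bound 1/85 is < 1 and informative.)

P[X ≥ 17] ≤ 1/85 ≈ 0.01176.


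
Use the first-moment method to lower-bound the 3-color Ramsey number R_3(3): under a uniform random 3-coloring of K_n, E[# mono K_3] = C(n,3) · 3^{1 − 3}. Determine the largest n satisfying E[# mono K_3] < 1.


We need C(n, 3) · 3^{1 − 3} < 1, i.e. C(n, 3) < 3^{3 − 1} = 9.
Check values of n near the boundary:
  n = 3: C(3, 3) = 1; 1 < 9? YES
  n = 4: C(4, 3) = 4; 4 < 9? YES
  n = 5: C(5, 3) = 10; 10 < 9? NO
  n = 6: C(6, 3) = 20; 20 < 9? NO
  n = 7: C(7, 3) = 35; 35 < 9? NO
The largest n with C(n, 3) < 9 is n = 4 (where E[X] = 4/9 ≈ 0.444444). Hence R_3(3) > 4, i.e. R_3(3) ≥ 5.

Largest n = 4; hence R_3(3) > 4.


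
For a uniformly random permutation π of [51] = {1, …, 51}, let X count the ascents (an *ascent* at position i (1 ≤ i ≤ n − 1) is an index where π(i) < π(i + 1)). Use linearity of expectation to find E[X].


Write X = Σ X_I over i = 1, …, 50, with X_I the indicator of one ascent.
There are 50 indicators.
For each fixed i, the pair (π(i), π(i+1)) is a uniformly random ordered pair of distinct values from {1, …, 51}; by symmetry P[π(i) < π(i+1)] = 1/2.
By linearity: E[X] = 50 · (1/2) = (51 − 1) · (1/2) = 25 ≈ 25.000000.

E[X] = 25 = 25.000000.


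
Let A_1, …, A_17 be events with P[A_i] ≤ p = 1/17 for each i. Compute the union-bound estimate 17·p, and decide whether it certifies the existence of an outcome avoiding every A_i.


Union bound: P[∪_{i=1}^{17} A_i] ≤ Σ_i P[A_i] ≤ 17·p = 17·(1/17) = 1.
Numerically: 1 ≈ 1.00000.
Is 1 < 1? NO.
Since the bound 1 is ≥ 1, the union bound is uninformative here; it does NOT by itself certify existence.

17·p = 1 ≈ 1.00000; existence NOT certified by the union bound.


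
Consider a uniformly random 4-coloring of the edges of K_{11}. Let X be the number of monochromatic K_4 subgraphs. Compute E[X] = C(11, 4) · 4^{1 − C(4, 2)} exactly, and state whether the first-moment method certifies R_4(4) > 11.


E[X] = C(11, 4) · 4^{1 − 6} = 330 · 4^{−5} = 330/1024.
As a reduced fraction: E[X] = 165/512 ≈ 0.32227.
Is E[X] < 1? YES.
Since E[X] < 1, there exists a 4-coloring of K_{11} with no monochromatic K_4; hence R_4(4) > 11.

E[X] = 165/512 ≈ 0.32227; E[X] < 1, so R_4(4) > 11.


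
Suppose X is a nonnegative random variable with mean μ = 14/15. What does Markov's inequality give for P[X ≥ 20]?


μ = E[X] = 14/15, a = 20.
Markov: P[X ≥ 20] ≤ μ/a = (14/15)/20 = 7/150.
Numerically: ≈ 0.04667.
(Since a = 20 > μ = 0.93333, the bound 7/150 is < 1 and informative.)

P[X ≥ 20] ≤ 7/150 ≈ 0.04667.


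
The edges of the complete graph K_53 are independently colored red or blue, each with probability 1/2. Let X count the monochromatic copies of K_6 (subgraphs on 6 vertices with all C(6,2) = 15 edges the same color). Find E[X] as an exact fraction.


Let X = Σ_S X_S over the C(53, 6) = 22957480 subsets S of size 6, where X_S = 1 if the K_6 on S is monochromatic.
For a fixed S, the K_6 on S has C(6, 2) = 15 edges. P[all 15 edges red] = (1/2)^15, and likewise for blue, so P[monochromatic] = 2·(1/2)^15 = 2^{1 − 15} = 1/16384.
By linearity of expectation: E[X] = C(53, 6) · 2^{1 − 15} = 22957480 · 1/16384 = 2869685/2048.
Numerically: E[X] ≈ 1401.213379.

E[X] = C(53,6)·2^(1−C(6,2)) = 2869685/2048 ≈ 1401.213379.


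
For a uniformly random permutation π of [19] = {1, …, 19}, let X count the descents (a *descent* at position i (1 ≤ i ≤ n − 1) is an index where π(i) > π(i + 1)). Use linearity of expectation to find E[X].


Write X = Σ X_I over i = 1, …, 18, with X_I the indicator of one descent.
There are 18 indicators.
For each fixed i, the pair (π(i), π(i+1)) is a uniformly random ordered pair of distinct values from {1, …, 19}; by symmetry P[π(i) > π(i+1)] = 1/2.
By linearity: E[X] = 18 · (1/2) = (19 − 1) · (1/2) = 9 ≈ 9.000.

E[X] = 9 = 9.000.


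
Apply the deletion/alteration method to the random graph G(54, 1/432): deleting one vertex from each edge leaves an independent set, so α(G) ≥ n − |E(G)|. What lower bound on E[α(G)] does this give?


E[|E(G)|] = C(54, 2)·p = 1431 · (1/432) = 53/16.
E[α(G)] ≥ n − E[|E(G)|] = 54 − 53/16 = 811/16.
Numerically: ≈ 50.6875.
(This is only a lower bound; the true E[α(G)] may be larger.)

E[α(G)] ≥ 811/16 ≈ 50.6875.


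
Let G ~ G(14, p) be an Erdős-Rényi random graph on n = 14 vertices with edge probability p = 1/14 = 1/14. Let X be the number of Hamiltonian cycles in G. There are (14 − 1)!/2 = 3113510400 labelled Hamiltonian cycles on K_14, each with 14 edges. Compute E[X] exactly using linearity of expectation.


K_14 has (14 − 1)!/2 = 3113510400 labelled Hamiltonian cycles.
For each such Hamiltonian cycle H, let X_H = 1 if all 14 edges of H are present in G. Then P[X_H = 1] = p^{14} = (1/14)^{14} = 1/11112006825558016.
By linearity of expectation: E[X] = Σ_H E[X_H] = 3113510400 · p^{14} = 3113510400 · 1/11112006825558016 = 868725/3100448333024.
Numerically: E[X] ≈ 2.802e-07.

E[X] = 3113510400 · (1/14)^{14} = 868725/3100448333024 ≈ 2.802e-07.


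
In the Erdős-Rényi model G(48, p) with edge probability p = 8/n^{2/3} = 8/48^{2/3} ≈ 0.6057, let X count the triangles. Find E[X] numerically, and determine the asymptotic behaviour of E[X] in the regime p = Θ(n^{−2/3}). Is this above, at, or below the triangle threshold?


Number of potential triangles: C(48, 3) = 17296.
Each occurs with probability p³ ≈ (0.6057)³ ≈ 2.222222e-01.
By linearity: E[X] = C(48, 3)·p³ ≈ 17296 · 2.222222e-01 ≈ 3843.5556.
Since α = 2/3 < 1, p = c/n^{2/3} ≫ 1/n is above the triangle threshold p ~ 1/n. Asymptotically E[X] ~ (c³/6)·n^{3(1−α)} = (8³/6)·n^{1} → ∞; triangles are abundant w.h.p.

E[X] ≈ 3843.5556; in regime p = Θ(1/n^{2/3}) E[X] diverges (above the triangle threshold p ~ 1/n).


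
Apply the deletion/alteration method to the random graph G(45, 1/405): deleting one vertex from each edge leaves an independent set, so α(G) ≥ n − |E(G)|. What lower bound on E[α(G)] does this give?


E[|E(G)|] = C(45, 2)·p = 990 · (1/405) = 22/9.
E[α(G)] ≥ n − E[|E(G)|] = 45 − 22/9 = 383/9.
Numerically: ≈ 42.5556.
(This is only a lower bound; the true E[α(G)] may be larger.)

E[α(G)] ≥ 383/9 ≈ 42.5556.


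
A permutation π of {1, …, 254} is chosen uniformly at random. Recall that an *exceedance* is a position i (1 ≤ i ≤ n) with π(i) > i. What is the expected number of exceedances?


Write X = Σ_{i=1}^{254} X_i, where X_i = 1_{π(i) > i}.
For each fixed i, π(i) is uniform over {1, …, 254} (marginal of a uniform permutation), so P[π(i) > i] = (n − i)/n. Summing: Σ_{i=1}^{254} (n − i)/n = (0 + 1 + … + 253)/254 = 254(254 − 1)/(2·254) = (254 − 1)/2.
Hence E[X] = Σ_{i=1}^{254} (254 − i)/254 = 253/2 ≈ 126.50000.

E[X] = 253/2 = 126.50000.


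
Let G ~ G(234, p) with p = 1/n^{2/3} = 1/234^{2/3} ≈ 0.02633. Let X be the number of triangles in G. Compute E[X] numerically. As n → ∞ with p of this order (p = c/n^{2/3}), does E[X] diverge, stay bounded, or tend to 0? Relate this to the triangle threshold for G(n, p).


Number of potential triangles: C(234, 3) = 2108184.
Each occurs with probability p³ ≈ (0.02633)³ ≈ 1.826284e-05.
By linearity: E[X] = C(234, 3)·p³ ≈ 2108184 · 1.826284e-05 ≈ 38.5014.
Since α = 2/3 < 1, p = c/n^{2/3} ≫ 1/n is above the triangle threshold p ~ 1/n. Asymptotically E[X] ~ (c³/6)·n^{3(1−α)} = (1³/6)·n^{1} → ∞; triangles are abundant w.h.p.

E[X] ≈ 38.5014; in regime p = Θ(1/n^{2/3}) E[X] diverges (above the triangle threshold p ~ 1/n).


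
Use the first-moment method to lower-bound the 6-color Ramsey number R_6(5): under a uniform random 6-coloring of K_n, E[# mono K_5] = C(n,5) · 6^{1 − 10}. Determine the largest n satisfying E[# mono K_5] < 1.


We need C(n, 5) · 6^{1 − 10} < 1, i.e. C(n, 5) < 6^{10 − 1} = 10077696.
Check values of n near the boundary:
  n = 64: C(64, 5) = 7624512; 7624512 < 10077696? YES
  n = 65: C(65, 5) = 8259888; 8259888 < 10077696? YES
  n = 66: C(66, 5) = 8936928; 8936928 < 10077696? YES
  n = 67: C(67, 5) = 9657648; 9657648 < 10077696? YES
  n = 68: C(68, 5) = 10424128; 10424128 < 10077696? NO
  n = 69: C(69, 5) = 11238513; 11238513 < 10077696? NO
The largest n with C(n, 5) < 10077696 is n = 67 (where E[X] = 67067/69984 ≈ 0.9583). Hence R_6(5) > 67, i.e. R_6(5) ≥ 68.

Largest n = 67; hence R_6(5) > 67.


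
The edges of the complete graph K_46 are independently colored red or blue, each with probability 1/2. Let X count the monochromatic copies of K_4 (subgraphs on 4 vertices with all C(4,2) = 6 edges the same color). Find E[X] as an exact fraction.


Let X = Σ_S X_S over the C(46, 4) = 163185 subsets S of size 4, where X_S = 1 if the K_4 on S is monochromatic.
For a fixed S, the K_4 on S has C(4, 2) = 6 edges. P[all 6 edges red] = (1/2)^6, and likewise for blue, so P[monochromatic] = 2·(1/2)^6 = 2^{1 − 6} = 1/32.
By linearity of expectation: E[X] = C(46, 4) · 2^{1 − 6} = 163185 · 1/32 = 163185/32.
Numerically: E[X] ≈ 5099.5312.

E[X] = C(46,4)·2^(1−C(4,2)) = 163185/32 ≈ 5099.5312.


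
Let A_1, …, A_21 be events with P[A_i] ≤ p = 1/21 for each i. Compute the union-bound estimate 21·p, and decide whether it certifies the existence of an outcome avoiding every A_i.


Union bound: P[∪_{i=1}^{21} A_i] ≤ Σ_i P[A_i] ≤ 21·p = 21·(1/21) = 1.
Numerically: 1 ≈ 1.000.
Is 1 < 1? NO.
Since the bound 1 is ≥ 1, the union bound is uninformative here; it does NOT by itself certify existence.

21·p = 1 ≈ 1.000; existence NOT certified by the union bound.


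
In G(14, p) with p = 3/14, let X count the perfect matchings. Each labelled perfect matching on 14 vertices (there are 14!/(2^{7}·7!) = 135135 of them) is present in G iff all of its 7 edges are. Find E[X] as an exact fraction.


K_14 has 14!/(2^{7}·7!) = 135135 labelled perfect matchings.
For each such perfect matching H, let X_H = 1 if all 7 edges of H are present in G. Then P[X_H = 1] = p^{7} = (3/14)^{7} = 2187/105413504.
By linearity: E[X] = Σ_H E[X_H] = 135135 · p^{7} = 135135 · 2187/105413504 = 42220035/15059072.
Numerically: E[X] ≈ 2.80363.

E[X] = 135135 · (3/14)^{7} = 42220035/15059072 ≈ 2.80363.


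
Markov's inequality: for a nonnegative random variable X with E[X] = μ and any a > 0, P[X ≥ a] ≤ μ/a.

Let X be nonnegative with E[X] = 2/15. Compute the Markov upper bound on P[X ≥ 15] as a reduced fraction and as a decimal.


μ = E[X] = 2/15, a = 15.
Markov: P[X ≥ 15] ≤ μ/a = (2/15)/15 = 2/225.
Numerically: ≈ 0.0089.
(Since a = 15 > μ = 0.1333, the bound 2/225 is < 1 and informative.)

P[X ≥ 15] ≤ 2/225 ≈ 0.0089.


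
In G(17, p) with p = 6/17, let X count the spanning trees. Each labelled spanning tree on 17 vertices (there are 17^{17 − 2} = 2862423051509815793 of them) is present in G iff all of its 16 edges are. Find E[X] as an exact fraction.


K_17 has 17^{17 − 2} = 2862423051509815793 labelled spanning trees.
For each such spanning tree H, let X_H = 1 if all 16 edges of H are present in G. Then P[X_H = 1] = p^{16} = (6/17)^{16} = 2821109907456/48661191875666868481.
Summing the indicators: E[X] = Σ_H E[X_H] = 2862423051509815793 · p^{16} = 2862423051509815793 · 2821109907456/48661191875666868481 = 2821109907456/17.
Numerically: E[X] ≈ 1.66e+11.

E[X] = 2862423051509815793 · (6/17)^{16} = 2821109907456/17 ≈ 1.66e+11.


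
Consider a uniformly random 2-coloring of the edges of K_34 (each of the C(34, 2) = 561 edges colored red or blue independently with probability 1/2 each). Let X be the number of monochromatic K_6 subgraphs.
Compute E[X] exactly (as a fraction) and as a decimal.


Let X = Σ_S X_S over the C(34, 6) = 1344904 subsets S of size 6, where X_S = 1 if the K_6 on S is monochromatic.
For a fixed S, the K_6 on S has C(6, 2) = 15 edges. P[all 15 edges red] = (1/2)^15, and likewise for blue, so P[monochromatic] = 2·(1/2)^15 = 2^{1 − 15} = 1/16384.
By linearity of expectation: E[X] = C(34, 6) · 2^{1 − 15} = 1344904 · 1/16384 = 168113/2048.
Numerically: E[X] ≈ 82.086426.

E[X] = C(34,6)·2^(1−C(6,2)) = 168113/2048 ≈ 82.086426.


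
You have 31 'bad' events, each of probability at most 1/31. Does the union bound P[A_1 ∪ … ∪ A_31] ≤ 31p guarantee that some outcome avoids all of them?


Union bound: P[∪_{i=1}^{31} A_i] ≤ Σ_i P[A_i] ≤ 31·p = 31·(1/31) = 1.
Numerically: 1 ≈ 1.0000000.
Is 1 < 1? NO.
Since the bound 1 is ≥ 1, the union bound is uninformative here; it does NOT by itself certify existence.

31·p = 1 ≈ 1.0000000; existence NOT certified by the union bound.


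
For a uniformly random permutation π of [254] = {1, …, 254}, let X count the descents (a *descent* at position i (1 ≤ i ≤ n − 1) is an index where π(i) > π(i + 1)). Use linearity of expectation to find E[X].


Write X = Σ X_I over i = 1, …, 253, with X_I the indicator of one descent.
There are 253 indicators.
For each fixed i, the pair (π(i), π(i+1)) is a uniformly random ordered pair of distinct values from {1, …, 254}; by symmetry P[π(i) > π(i+1)] = 1/2.
By linearity: E[X] = 253 · (1/2) = (254 − 1) · (1/2) = 253/2 ≈ 126.500.

E[X] = 253/2 = 126.500.


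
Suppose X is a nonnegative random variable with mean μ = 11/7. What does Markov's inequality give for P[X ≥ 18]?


μ = E[X] = 11/7, a = 18.
Markov: P[X ≥ 18] ≤ μ/a = (11/7)/18 = 11/126.
Numerically: ≈ 0.0873.
(Since a = 18 > μ = 1.5714, the bound 11/126 is < 1 and informative.)

P[X ≥ 18] ≤ 11/126 ≈ 0.0873.


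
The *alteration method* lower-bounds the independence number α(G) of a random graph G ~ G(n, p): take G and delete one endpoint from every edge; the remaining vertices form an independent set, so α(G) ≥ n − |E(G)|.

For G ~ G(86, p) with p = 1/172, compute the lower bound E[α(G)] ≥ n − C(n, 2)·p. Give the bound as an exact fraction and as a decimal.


E[|E(G)|] = C(86, 2)·p = 3655 · (1/172) = 85/4.
E[α(G)] ≥ n − E[|E(G)|] = 86 − 85/4 = 259/4.
Numerically: ≈ 64.750000.
(This is only a lower bound; the true E[α(G)] may be larger.)

E[α(G)] ≥ 259/4 ≈ 64.750000.


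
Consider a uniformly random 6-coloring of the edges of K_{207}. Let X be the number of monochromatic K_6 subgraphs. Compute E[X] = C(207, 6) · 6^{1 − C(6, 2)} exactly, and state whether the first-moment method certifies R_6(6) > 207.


E[X] = C(207, 6) · 6^{1 − 15} = 101563230237 · 6^{−14} = 101563230237/78364164096.
As a reduced fraction: E[X] = 33854410079/26121388032 ≈ 1.296042.
Is E[X] < 1? NO.
Since E[X] ≥ 1, the first-moment bound is inconclusive at n = 207; it does NOT by itself certify R_6(6) > 207.

E[X] = 33854410079/26121388032 ≈ 1.296042; E[X] ≥ 1; first-moment method inconclusive here.


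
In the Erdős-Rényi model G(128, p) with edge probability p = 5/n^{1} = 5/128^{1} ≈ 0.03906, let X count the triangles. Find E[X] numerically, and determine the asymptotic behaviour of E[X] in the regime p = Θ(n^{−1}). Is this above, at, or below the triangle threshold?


Number of potential triangles: C(128, 3) = 341376.
Each occurs with probability p³ ≈ (0.03906)³ ≈ 5.960464e-05.
By linearity: E[X] = C(128, 3)·p³ ≈ 341376 · 5.960464e-05 ≈ 20.3476.
Here α = 1, so p = 5/n is exactly at the triangle threshold p ~ 1/n. Asymptotically E[X] → c³/6 = 5³/6 = 125/6 ≈ 20.8333, a bounded constant. In this regime the triangle count is asymptotically Poisson(c³/6).

E[X] ≈ 20.3476; in regime p = Θ(1/n^{1}) E[X] stays bounded (at the triangle threshold p ~ 1/n).


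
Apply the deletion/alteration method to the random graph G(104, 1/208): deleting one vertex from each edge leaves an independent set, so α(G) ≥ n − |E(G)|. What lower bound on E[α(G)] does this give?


E[|E(G)|] = C(104, 2)·p = 5356 · (1/208) = 103/4.
E[α(G)] ≥ n − E[|E(G)|] = 104 − 103/4 = 313/4.
Numerically: ≈ 78.2500.
(This is only a lower bound; the true E[α(G)] may be larger.)

E[α(G)] ≥ 313/4 ≈ 78.2500.


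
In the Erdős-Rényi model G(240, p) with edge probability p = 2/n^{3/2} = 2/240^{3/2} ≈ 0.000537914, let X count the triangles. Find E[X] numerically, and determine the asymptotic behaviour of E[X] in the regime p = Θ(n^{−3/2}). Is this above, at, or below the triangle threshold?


Number of potential triangles: C(240, 3) = 2275280.
Each occurs with probability p³ ≈ (0.000537914)³ ≈ 1.55646514e-10.
By linearity: E[X] = C(240, 3)·p³ ≈ 2275280 · 1.55646514e-10 ≈ 0.000354.
Since α = 3/2 > 1, p = c/n^{3/2} = o(1/n) is below the triangle threshold p ~ 1/n. Asymptotically E[X] ~ (c³/6)·n^{3(1−α)} = (2³/6)·n^{-1.5} → 0, so by Markov's inequality G has no triangles w.h.p.

E[X] ≈ 0.000354; in regime p = Θ(1/n^{3/2}) E[X] tends to 0 (below the triangle threshold p ~ 1/n).


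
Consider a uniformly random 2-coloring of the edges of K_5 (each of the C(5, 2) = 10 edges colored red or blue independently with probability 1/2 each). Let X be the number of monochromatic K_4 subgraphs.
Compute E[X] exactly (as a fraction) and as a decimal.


Let X = Σ_S X_S over the C(5, 4) = 5 subsets S of size 4, where X_S = 1 if the K_4 on S is monochromatic.
For a fixed S, the K_4 on S has C(4, 2) = 6 edges. P[all 6 edges red] = (1/2)^6, and likewise for blue, so P[monochromatic] = 2·(1/2)^6 = 2^{1 − 6} = 1/32.
Summing: E[X] = C(5, 4) · 2^{1 − 6} = 5 · 1/32 = 5/32.
Numerically: E[X] ≈ 0.15625.

E[X] = C(5,4)·2^(1−C(4,2)) = 5/32 ≈ 0.15625.


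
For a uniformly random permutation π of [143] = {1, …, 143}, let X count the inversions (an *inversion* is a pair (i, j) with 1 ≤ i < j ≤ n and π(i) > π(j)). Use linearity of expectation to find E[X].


Write X = Σ X_I over the C(143, 2) = 10153 pairs i < j, with X_I the indicator of one inversion.
There are 10153 indicators.
For each fixed pair i < j, the values π(i) and π(j) are two distinct elements of {1, …, 143} in uniformly random order; by symmetry P[π(i) > π(j)] = 1/2.
By linearity: E[X] = 10153 · (1/2) = C(143, 2) · (1/2) = 10153/2 = 10153/2 ≈ 5076.500.

E[X] = 10153/2 = 5076.500.
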